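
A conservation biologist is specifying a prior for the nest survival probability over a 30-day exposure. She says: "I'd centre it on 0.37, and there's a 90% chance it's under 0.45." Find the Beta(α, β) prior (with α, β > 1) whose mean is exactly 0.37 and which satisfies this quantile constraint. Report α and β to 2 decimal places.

With mean 0.37 fixed, write α = 0.37s, β = 0.63s where s = α+β.
Need P(θ < 0.45) = 0.9 under Beta(0.37s, 0.63s). Normal approximation: (q−m)/√(m(1−m)/s) ≈ z_{0.9} = 1.28, so s ≈ 0.37·0.63·(1.28)²/(0.45−0.37)² = 59.8.
At s = 59.8: P(θ<0.45) ≈ 0.898. Adjusting to match 0.9 gives s ≈ 60.83.
So α = 0.37·60.83 ≈ 22.51, β = 0.63·60.83 ≈ 38.32.

α ≈ 22.51, β ≈ 38.32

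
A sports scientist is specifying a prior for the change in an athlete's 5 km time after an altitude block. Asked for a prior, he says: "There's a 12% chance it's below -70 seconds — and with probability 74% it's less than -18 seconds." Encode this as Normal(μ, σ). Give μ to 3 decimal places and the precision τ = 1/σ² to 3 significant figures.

μ = -36.398, τ = 0.00122

For Normal(μ,σ), the p-quantile is μ + z_p·σ. Here z_{0.12} = -1.175, z_{0.74} = 0.6433.
So -70 = μ − 1.175σ and -18 = μ + 0.6433σ.
Subtracting: σ = (-18 − -70)/(0.6433 − (-1.175)) = 28.598.
Then μ = -70 − (-1.175)·28.598 = -36.398.
Precision τ = 1/σ² = 1/28.6² = 0.00122.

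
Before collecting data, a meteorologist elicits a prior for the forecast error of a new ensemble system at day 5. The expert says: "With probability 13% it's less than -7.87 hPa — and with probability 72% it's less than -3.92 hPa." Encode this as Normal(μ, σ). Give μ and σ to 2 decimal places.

μ = -5.27, σ = 2.31

The p-quantile of Normal(μ,σ) is μ + z_p·σ, with z_{0.13} = -1.126 and z_{0.72} = 0.5828.
Eliminate σ: μ = (z₂·x₁ − z₁·x₂)/(z₂ − z₁) = (0.5828·-7.87 − (-1.126)·-3.92)/1.709 = -5.27.
Then σ = (x₂ − x₁)/(z₂ − z₁) = (-3.92 − -7.87)/1.709 = 2.31.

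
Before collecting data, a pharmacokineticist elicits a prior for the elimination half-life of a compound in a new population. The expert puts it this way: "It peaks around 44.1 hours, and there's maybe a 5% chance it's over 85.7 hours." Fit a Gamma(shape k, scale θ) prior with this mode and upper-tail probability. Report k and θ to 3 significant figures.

Gamma(k,θ) with k>1 has mode (k−1)θ, so θ = 44.1/(k−1).
Need P(X < 85.7) = 0.95 with θ tied to k this way. Start at k = 2, θ = 44.1: P(X<85.7) ≈ 0.578.
Too low — raise k to concentrate. Iterating converges to k ≈ 7.29.
Then θ = 44.1/(7.29−1) ≈ 7.01.

k ≈ 7.29, θ ≈ 7.01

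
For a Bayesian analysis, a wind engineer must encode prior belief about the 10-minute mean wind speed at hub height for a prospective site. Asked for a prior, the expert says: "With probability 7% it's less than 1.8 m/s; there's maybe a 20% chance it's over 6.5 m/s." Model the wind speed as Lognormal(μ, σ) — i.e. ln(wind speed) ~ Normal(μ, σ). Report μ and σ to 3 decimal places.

μ ≈ 1.405, σ ≈ 0.554

If T ~ Lognormal(μ,σ) then ln T ~ Normal(μ,σ), so the p-quantile of ln T is μ + z_p·σ.
ln(1.8) = 0.5878 and ln(6.5) = 1.872; z_{0.07} = -1.476, z_{0.8} = 0.8416.
σ = (1.872 − 0.5878)/(0.8416 − (-1.476)) = 0.554.
μ = 0.5878 − (-1.476)·0.554 = 1.405.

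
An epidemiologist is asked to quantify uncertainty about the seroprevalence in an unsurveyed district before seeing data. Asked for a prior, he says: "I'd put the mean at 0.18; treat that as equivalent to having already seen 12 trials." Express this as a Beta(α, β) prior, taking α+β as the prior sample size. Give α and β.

Under the effective-sample-size interpretation, Beta(α, β) has prior mean α/(α+β) and prior sample size α+β.
So α+β = 12 and α/(α+β) = 0.18, giving α = 0.18·12 = 2.16 and β = 12 − 2.16 = 9.84.

α = 2.16, β = 9.84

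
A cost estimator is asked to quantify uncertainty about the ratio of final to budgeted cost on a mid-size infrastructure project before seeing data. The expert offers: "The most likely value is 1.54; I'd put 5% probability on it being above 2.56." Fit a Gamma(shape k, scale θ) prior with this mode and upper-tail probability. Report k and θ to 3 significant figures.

k ≈ 11.8, θ ≈ 0.142

Gamma(k,θ) with k>1 has mode (k−1)θ, so θ = 1.54/(k−1).
Need P(X < 2.56) = 0.95 with θ tied to k this way. Start at k = 2, θ = 1.54: P(X<2.56) ≈ 0.495.
Too low — raise k to concentrate. Iterating converges to k ≈ 11.8.
Then θ = 1.54/(11.8−1) ≈ 0.142.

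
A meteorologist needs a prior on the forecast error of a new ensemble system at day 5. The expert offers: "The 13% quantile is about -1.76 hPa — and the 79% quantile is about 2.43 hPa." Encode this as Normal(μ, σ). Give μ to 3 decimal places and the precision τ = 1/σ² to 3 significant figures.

The p-quantile of Normal(μ,σ) is μ + z_p·σ, with z_{0.13} = -1.126 and z_{0.79} = 0.8064.
Eliminate σ: μ = (z₂·x₁ − z₁·x₂)/(z₂ − z₁) = (0.8064·-1.76 − (-1.126)·2.43)/1.933 = 0.682.
Then σ = (x₂ − x₁)/(z₂ − z₁) = (2.43 − -1.76)/1.933 = 2.168.
Precision τ = 1/σ² = 1/2.168² = 0.213.

μ = 0.682, τ = 0.213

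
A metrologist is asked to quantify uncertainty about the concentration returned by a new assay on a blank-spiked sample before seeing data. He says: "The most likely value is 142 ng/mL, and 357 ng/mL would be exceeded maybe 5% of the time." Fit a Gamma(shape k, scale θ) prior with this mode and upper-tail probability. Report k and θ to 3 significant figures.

Gamma(k,θ) with k>1 has mode (k−1)θ, so θ = 142/(k−1).
Need P(X < 357) = 0.95 with θ tied to k this way. Start at k = 2, θ = 142: P(X<357) ≈ 0.716.
Too low — raise k to concentrate. Iterating converges to k ≈ 4.19.
Then θ = 142/(4.19−1) ≈ 44.5.

k ≈ 4.19, θ ≈ 44.5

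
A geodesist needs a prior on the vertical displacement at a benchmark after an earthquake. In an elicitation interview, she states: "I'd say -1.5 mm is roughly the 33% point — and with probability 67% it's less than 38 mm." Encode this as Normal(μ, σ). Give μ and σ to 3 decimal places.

The p-quantile of Normal(μ,σ) is μ + z_p·σ, with z_{0.33} = -0.4399 and z_{0.67} = 0.4399.
Eliminate σ: μ = (z₂·x₁ − z₁·x₂)/(z₂ − z₁) = (0.4399·-1.5 − (-0.4399)·38)/0.8798 = 18.250.
Then σ = (x₂ − x₁)/(z₂ − z₁) = (38 − -1.5)/0.8798 = 44.895.

μ = 18.250, σ = 44.895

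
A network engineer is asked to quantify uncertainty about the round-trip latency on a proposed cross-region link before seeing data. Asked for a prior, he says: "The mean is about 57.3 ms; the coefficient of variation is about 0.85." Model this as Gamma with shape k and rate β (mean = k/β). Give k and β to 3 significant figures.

k ≈ 1.38, β ≈ 0.0242

For Gamma(k, rate β): mean = k/β, variance = k/β², so CV = 1/√k.
CV = 0.85, hence k = 1/CV² = 1.38.
Then β = k/mean = 1.38/57.3 = 0.0242.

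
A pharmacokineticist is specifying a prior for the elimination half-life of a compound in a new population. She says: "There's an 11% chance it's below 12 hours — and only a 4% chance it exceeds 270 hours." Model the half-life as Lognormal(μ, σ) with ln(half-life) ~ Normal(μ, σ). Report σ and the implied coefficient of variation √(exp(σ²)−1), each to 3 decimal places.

If T ~ Lognormal(μ,σ) then ln T ~ Normal(μ,σ), so the p-quantile of ln T is μ + z_p·σ.
ln(12) = 2.485 and ln(270) = 5.598; z_{0.11} = -1.227, z_{0.96} = 1.751.
σ = (5.598 − 2.485)/(1.751 − (-1.227)) = 1.046.
μ = 2.485 − (-1.227)·1.046 = 3.768.
CV = √(exp(σ²)−1) = √(exp(1.0937)−1) = 1.409.

σ ≈ 1.046, CV ≈ 1.409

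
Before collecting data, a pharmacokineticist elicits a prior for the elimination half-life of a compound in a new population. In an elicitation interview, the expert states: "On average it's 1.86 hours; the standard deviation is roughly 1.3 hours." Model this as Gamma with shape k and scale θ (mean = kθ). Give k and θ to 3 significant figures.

k ≈ 2.05, θ ≈ 0.909

For Gamma(k, scale θ): mean = kθ, variance = kθ², so CV = 1/√k.
CV = SD/mean = 1.3/1.86 = 0.6989, hence k = 1/CV² = 2.05.
Then θ = mean/k = 1.86/2.05 = 0.909.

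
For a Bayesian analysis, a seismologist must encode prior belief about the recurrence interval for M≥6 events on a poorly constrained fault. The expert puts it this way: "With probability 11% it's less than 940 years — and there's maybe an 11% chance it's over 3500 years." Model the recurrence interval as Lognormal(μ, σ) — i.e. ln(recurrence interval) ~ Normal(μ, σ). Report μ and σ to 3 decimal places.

If T ~ Lognormal(μ,σ) then ln T ~ Normal(μ,σ), so the p-quantile of ln T is μ + z_p·σ.
ln(940) = 6.846 and ln(3500) = 8.161; z_{0.11} = -1.227, z_{0.89} = 1.227.
σ = (8.161 − 6.846)/(1.227 − (-1.227)) = 0.536.
μ = 6.846 − (-1.227)·0.536 = 7.503.

μ ≈ 7.503, σ ≈ 0.536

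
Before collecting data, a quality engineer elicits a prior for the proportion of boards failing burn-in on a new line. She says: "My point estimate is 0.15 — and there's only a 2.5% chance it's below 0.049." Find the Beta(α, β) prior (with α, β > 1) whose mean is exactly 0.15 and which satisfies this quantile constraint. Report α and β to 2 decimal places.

With mean 0.15 fixed, write α = 0.15s, β = 0.85s where s = α+β.
Need P(θ < 0.049) = 0.025 under Beta(0.15s, 0.85s). Normal approximation: (q−m)/√(m(1−m)/s) ≈ z_{0.025} = -1.96, so s ≈ 0.15·0.85·(-1.96)²/(0.049−0.15)² = 48.0.
At s = 48.0: P(θ<0.049) ≈ 0.006. Adjusting to match 0.025 gives s ≈ 30.50.
So α = 0.15·30.50 ≈ 4.58, β = 0.85·30.50 ≈ 25.93.

α ≈ 4.58, β ≈ 25.93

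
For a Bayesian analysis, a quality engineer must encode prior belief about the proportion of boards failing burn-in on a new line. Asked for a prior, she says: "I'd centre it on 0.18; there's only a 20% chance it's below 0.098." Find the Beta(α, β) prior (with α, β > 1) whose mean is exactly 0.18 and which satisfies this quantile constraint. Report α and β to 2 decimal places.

α ≈ 2.88, β ≈ 13.13

With mean 0.18 fixed, write α = 0.18s, β = 0.82s where s = α+β.
Need P(θ < 0.098) = 0.2 under Beta(0.18s, 0.82s). Normal approximation: (q−m)/√(m(1−m)/s) ≈ z_{0.2} = -0.842, so s ≈ 0.18·0.82·(-0.842)²/(0.098−0.18)² = 15.5.
At s = 15.5: P(θ<0.098) ≈ 0.205. Adjusting to match 0.2 gives s ≈ 16.02.
So α = 0.18·16.02 ≈ 2.88, β = 0.82·16.02 ≈ 13.13.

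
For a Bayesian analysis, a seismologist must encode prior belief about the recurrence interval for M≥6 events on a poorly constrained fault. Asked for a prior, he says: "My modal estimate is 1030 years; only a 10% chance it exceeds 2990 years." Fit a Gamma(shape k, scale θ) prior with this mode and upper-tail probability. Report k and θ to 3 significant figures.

k ≈ 2.68, θ ≈ 614

Gamma(k,θ) with k>1 has mode (k−1)θ, so θ = 1030/(k−1).
Need P(X < 2990) = 0.9 with θ tied to k this way. Start at k = 2, θ = 1030: P(X<2990) ≈ 0.786.
Too low — raise k to concentrate. Iterating converges to k ≈ 2.68.
Then θ = 1030/(2.68−1) ≈ 614.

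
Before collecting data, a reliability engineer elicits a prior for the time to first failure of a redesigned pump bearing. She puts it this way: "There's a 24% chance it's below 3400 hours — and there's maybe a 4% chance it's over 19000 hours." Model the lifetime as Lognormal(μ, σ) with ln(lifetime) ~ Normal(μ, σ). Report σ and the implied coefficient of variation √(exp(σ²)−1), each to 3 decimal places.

σ ≈ 0.700, CV ≈ 0.796

If T ~ Lognormal(μ,σ) then ln T ~ Normal(μ,σ), so the p-quantile of ln T is μ + z_p·σ.
ln(3400) = 8.132 and ln(19000) = 9.852; z_{0.24} = -0.7063, z_{0.96} = 1.751.
σ = (9.852 − 8.132)/(1.751 − (-0.7063)) = 0.700.
μ = 8.132 − (-0.7063)·0.700 = 8.626.
CV = √(exp(σ²)−1) = √(exp(0.4904)−1) = 0.796.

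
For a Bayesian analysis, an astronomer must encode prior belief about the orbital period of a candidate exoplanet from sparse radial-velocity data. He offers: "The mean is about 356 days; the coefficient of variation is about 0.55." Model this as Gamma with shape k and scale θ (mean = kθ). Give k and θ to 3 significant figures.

k ≈ 3.31, θ ≈ 108

For Gamma(k, scale θ): mean = kθ, variance = kθ², so CV = 1/√k.
CV = 0.55, hence k = 1/CV² = 3.31.
Then θ = mean/k = 356/3.31 = 108.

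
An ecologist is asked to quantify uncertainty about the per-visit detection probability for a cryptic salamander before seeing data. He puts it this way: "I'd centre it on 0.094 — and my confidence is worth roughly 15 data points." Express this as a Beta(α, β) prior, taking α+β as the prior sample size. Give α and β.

α = 1.41, β = 13.59

Under the effective-sample-size interpretation, Beta(α, β) has prior mean α/(α+β) and prior sample size α+β.
So α+β = 15 and α/(α+β) = 0.094, giving α = 0.094·15 = 1.41 and β = 15 − 1.41 = 13.59.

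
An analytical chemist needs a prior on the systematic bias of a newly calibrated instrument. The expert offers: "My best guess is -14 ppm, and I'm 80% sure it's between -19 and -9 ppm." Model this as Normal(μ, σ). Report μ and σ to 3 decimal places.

A symmetric 80% interval runs μ ± z·σ with z = 1.282.
Half-width = 5, so σ = 5/1.282 = 3.902.
μ is the stated best guess, -14.000.

μ = -14.000, σ = 3.902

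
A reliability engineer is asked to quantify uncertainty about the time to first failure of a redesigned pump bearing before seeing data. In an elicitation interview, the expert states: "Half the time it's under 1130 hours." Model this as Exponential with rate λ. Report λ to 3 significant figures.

λ ≈ 0.000613

Exponential median = ln 2 / λ, so λ = ln 2 / 1130.0 = 0.000613.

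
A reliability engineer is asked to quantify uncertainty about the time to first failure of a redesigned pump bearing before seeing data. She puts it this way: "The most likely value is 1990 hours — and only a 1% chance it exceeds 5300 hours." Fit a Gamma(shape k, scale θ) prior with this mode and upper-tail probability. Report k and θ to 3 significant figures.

k ≈ 5.82, θ ≈ 413

Gamma(k,θ) with k>1 has mode (k−1)θ, so θ = 1990/(k−1).
Need P(X < 5300) = 0.99 with θ tied to k this way. Start at k = 2, θ = 1990: P(X<5300) ≈ 0.745.
Too low — raise k to concentrate. Iterating converges to k ≈ 5.82.
Then θ = 1990/(5.82−1) ≈ 413.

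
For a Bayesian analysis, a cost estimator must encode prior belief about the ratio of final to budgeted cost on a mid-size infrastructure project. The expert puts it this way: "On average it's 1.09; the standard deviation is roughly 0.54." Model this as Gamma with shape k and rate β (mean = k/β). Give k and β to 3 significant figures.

For Gamma(k, rate β): mean = k/β, variance = k/β², so CV = 1/√k.
CV = SD/mean = 0.54/1.09 = 0.4954, hence k = 1/CV² = 4.07.
Then β = k/mean = 4.07/1.09 = 3.74.

k ≈ 4.07, β ≈ 3.74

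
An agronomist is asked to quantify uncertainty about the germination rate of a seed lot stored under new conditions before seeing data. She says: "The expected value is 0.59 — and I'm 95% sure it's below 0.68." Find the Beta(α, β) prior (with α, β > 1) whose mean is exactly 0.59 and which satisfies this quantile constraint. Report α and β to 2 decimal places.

α ≈ 45.77, β ≈ 31.80

With mean 0.59 fixed, write α = 0.59s, β = 0.41s where s = α+β.
Need P(θ < 0.68) = 0.95 under Beta(0.59s, 0.41s). Normal approximation: (q−m)/√(m(1−m)/s) ≈ z_{0.95} = 1.64, so s ≈ 0.59·0.41·(1.64)²/(0.68−0.59)² = 80.8.
At s = 80.8: P(θ<0.68) ≈ 0.953. Adjusting to match 0.95 gives s ≈ 77.57.
So α = 0.59·77.57 ≈ 45.77, β = 0.41·77.57 ≈ 31.80.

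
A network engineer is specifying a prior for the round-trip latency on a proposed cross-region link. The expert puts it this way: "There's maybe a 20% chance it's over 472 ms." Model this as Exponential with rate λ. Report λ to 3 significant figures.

P(T > 472.0) = e^(−λ·472.0) = 0.2, so λ = −ln(0.2)/472.0 = 0.00341.

λ ≈ 0.00341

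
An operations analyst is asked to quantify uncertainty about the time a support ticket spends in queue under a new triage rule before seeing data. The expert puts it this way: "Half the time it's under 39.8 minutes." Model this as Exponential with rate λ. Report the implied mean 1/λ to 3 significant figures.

Exponential median = ln 2 / λ, so λ = ln 2 / 39.8 = 0.0174.
Mean = 1/λ = 57.4 minutes.

mean ≈ 57.4 minutes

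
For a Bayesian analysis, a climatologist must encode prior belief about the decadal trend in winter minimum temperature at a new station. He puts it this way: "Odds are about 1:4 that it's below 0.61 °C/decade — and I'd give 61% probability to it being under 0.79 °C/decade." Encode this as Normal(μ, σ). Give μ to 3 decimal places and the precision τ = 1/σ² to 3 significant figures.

The p-quantile of Normal(μ,σ) is μ + z_p·σ, with z_{0.2} = -0.8416 and z_{0.61} = 0.2793.
Eliminate σ: μ = (z₂·x₁ − z₁·x₂)/(z₂ − z₁) = (0.2793·0.61 − (-0.8416)·0.79)/1.121 = 0.745.
Then σ = (x₂ − x₁)/(z₂ − z₁) = (0.79 − 0.61)/1.121 = 0.161.
Precision τ = 1/σ² = 1/0.1606² = 38.8.

μ = 0.745, τ = 38.8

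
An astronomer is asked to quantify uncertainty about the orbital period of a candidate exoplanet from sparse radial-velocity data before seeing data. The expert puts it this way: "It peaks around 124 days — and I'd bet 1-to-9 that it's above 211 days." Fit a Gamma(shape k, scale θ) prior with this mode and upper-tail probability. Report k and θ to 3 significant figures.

Gamma(k,θ) with k>1 has mode (k−1)θ, so θ = 124/(k−1).
Need P(X < 211) = 0.9 with θ tied to k this way. Start at k = 2, θ = 124: P(X<211) ≈ 0.507.
Too low — raise k to concentrate. Iterating converges to k ≈ 7.7.
Then θ = 124/(7.7−1) ≈ 18.5.

k ≈ 7.7, θ ≈ 18.5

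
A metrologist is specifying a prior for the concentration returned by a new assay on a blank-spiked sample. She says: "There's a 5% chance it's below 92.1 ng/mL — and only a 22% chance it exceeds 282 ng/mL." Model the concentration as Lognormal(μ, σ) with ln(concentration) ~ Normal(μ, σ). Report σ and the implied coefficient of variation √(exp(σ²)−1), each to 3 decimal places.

σ ≈ 0.463, CV ≈ 0.489

If T ~ Lognormal(μ,σ) then ln T ~ Normal(μ,σ), so the p-quantile of ln T is μ + z_p·σ.
ln(92.1) = 4.523 and ln(282) = 5.642; z_{0.05} = -1.645, z_{0.78} = 0.7722.
σ = (5.642 − 4.523)/(0.7722 − (-1.645)) = 0.463.
μ = 4.523 − (-1.645)·0.463 = 5.284.
CV = √(exp(σ²)−1) = √(exp(0.2143)−1) = 0.489.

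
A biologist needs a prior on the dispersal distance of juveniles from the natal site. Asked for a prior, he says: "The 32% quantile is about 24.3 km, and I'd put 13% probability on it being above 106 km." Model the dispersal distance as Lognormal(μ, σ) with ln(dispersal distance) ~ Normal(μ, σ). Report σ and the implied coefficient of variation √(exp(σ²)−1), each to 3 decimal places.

σ ≈ 0.924, CV ≈ 1.161

If T ~ Lognormal(μ,σ) then ln T ~ Normal(μ,σ), so the p-quantile of ln T is μ + z_p·σ.
ln(24.3) = 3.19 and ln(106) = 4.663; z_{0.32} = -0.4677, z_{0.87} = 1.126.
σ = (4.663 − 3.19)/(1.126 − (-0.4677)) = 0.924.
μ = 3.19 − (-0.4677)·0.924 = 3.623.
CV = √(exp(σ²)−1) = √(exp(0.8538)−1) = 1.161.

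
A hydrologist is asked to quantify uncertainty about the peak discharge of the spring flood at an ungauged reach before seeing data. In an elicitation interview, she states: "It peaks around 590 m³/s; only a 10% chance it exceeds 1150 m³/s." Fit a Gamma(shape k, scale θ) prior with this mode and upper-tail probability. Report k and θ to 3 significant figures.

k ≈ 5.3, θ ≈ 137

Gamma(k,θ) with k>1 has mode (k−1)θ, so θ = 590/(k−1).
Need P(X < 1150) = 0.9 with θ tied to k this way. Start at k = 2, θ = 590: P(X<1150) ≈ 0.580.
Too low — raise k to concentrate. Iterating converges to k ≈ 5.3.
Then θ = 590/(5.3−1) ≈ 137.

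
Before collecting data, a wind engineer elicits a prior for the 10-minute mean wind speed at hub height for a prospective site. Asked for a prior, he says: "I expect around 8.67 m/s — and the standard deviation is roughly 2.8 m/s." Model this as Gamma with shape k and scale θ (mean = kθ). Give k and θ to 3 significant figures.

For Gamma(k, scale θ): mean = kθ, variance = kθ², so CV = 1/√k.
CV = SD/mean = 2.8/8.67 = 0.323, hence k = 1/CV² = 9.59.
Then θ = mean/k = 8.67/9.59 = 0.904.

k ≈ 9.59, θ ≈ 0.904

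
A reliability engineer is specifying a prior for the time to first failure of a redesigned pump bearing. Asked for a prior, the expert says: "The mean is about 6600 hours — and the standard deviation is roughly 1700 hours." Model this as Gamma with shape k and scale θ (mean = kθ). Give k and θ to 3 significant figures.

k ≈ 15.1, θ ≈ 438

For Gamma(k, scale θ): mean = kθ, variance = kθ², so CV = 1/√k.
CV = SD/mean = 1700/6600 = 0.2576, hence k = 1/CV² = 15.1.
Then θ = mean/k = 6600/15.1 = 438.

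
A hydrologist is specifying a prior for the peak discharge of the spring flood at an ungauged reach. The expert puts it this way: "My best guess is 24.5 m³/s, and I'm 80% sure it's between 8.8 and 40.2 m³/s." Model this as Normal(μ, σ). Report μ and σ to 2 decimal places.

A symmetric 80% interval runs μ ± z·σ with z = 1.282.
Half-width = 15.7, so σ = 15.7/1.282 = 12.25.
μ is the stated best guess, 24.50.

μ = 24.50, σ = 12.25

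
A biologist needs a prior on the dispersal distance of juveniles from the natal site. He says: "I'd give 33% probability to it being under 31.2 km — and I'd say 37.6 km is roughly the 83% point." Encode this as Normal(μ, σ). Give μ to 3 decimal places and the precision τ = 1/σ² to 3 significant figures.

μ = 33.220, τ = 0.0474

The p-quantile of Normal(μ,σ) is μ + z_p·σ, with z_{0.33} = -0.4399 and z_{0.83} = 0.9542.
Eliminate σ: μ = (z₂·x₁ − z₁·x₂)/(z₂ − z₁) = (0.9542·31.2 − (-0.4399)·37.6)/1.394 = 33.220.
Then σ = (x₂ − x₁)/(z₂ − z₁) = (37.6 − 31.2)/1.394 = 4.591.
Precision τ = 1/σ² = 1/4.591² = 0.0474.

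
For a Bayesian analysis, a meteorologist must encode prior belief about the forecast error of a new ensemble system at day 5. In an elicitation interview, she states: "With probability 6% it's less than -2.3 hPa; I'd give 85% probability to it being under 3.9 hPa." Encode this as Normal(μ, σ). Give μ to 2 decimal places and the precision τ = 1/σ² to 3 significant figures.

μ = 1.42, τ = 0.175

For Normal(μ,σ), the p-quantile is μ + z_p·σ. Here z_{0.06} = -1.555, z_{0.85} = 1.036.
So -2.3 = μ − 1.555σ and 3.9 = μ + 1.036σ.
Subtracting: σ = (3.9 − -2.3)/(1.036 − (-1.555)) = 2.39.
Then μ = -2.3 − (-1.555)·2.39 = 1.42.
Precision τ = 1/σ² = 1/2.393² = 0.175.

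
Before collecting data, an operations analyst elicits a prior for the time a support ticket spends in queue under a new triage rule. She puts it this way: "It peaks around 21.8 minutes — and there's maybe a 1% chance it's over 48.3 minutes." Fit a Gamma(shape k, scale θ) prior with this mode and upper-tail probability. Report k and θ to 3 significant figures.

Gamma(k,θ) with k>1 has mode (k−1)θ, so θ = 21.8/(k−1).
Need P(X < 48.3) = 0.99 with θ tied to k this way. Start at k = 2, θ = 21.8: P(X<48.3) ≈ 0.649.
Too low — raise k to concentrate. Iterating converges to k ≈ 8.61.
Then θ = 21.8/(8.61−1) ≈ 2.87.

k ≈ 8.61, θ ≈ 2.87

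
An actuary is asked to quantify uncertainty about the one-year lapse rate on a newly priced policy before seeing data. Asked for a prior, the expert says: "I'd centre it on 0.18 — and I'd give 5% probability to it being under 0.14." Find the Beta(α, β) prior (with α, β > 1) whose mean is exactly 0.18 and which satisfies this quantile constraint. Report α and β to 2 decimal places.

With mean 0.18 fixed, write α = 0.18s, β = 0.82s where s = α+β.
Need P(θ < 0.14) = 0.05 under Beta(0.18s, 0.82s). Normal approximation: (q−m)/√(m(1−m)/s) ≈ z_{0.05} = -1.64, so s ≈ 0.18·0.82·(-1.64)²/(0.14−0.18)² = 249.6.
At s = 249.6: P(θ<0.14) ≈ 0.043. Adjusting to match 0.05 gives s ≈ 229.36.
So α = 0.18·229.36 ≈ 41.28, β = 0.82·229.36 ≈ 188.07.

α ≈ 41.28, β ≈ 188.07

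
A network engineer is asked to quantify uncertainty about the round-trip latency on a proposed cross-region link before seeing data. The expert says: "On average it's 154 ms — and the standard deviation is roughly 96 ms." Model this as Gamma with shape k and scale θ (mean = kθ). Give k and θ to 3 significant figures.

k ≈ 2.57, θ ≈ 59.8

For Gamma(k, scale θ): mean = kθ, variance = kθ², so CV = 1/√k.
CV = SD/mean = 96/154 = 0.6234, hence k = 1/CV² = 2.57.
Then θ = mean/k = 154/2.57 = 59.8.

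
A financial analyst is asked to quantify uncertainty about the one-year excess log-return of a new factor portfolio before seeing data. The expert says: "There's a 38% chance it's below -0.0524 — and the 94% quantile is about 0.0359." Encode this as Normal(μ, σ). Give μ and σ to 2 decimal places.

μ = -0.04, σ = 0.05

For Normal(μ,σ), the p-quantile is μ + z_p·σ. Here z_{0.38} = -0.3055, z_{0.94} = 1.555.
So -0.0524 = μ − 0.3055σ and 0.0359 = μ + 1.555σ.
Subtracting: σ = (0.0359 − -0.0524)/(1.555 − (-0.3055)) = 0.05.
Then μ = -0.0524 − (-0.3055)·0.05 = -0.04.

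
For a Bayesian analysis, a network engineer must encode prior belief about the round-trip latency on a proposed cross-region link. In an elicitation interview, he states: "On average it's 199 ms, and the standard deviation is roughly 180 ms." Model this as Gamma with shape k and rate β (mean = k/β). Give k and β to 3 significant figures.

k ≈ 1.22, β ≈ 0.00614

For Gamma(k, rate β): mean = k/β, variance = k/β², so CV = 1/√k.
CV = SD/mean = 180/199 = 0.9045, hence k = 1/CV² = 1.22.
Then β = k/mean = 1.22/199 = 0.00614.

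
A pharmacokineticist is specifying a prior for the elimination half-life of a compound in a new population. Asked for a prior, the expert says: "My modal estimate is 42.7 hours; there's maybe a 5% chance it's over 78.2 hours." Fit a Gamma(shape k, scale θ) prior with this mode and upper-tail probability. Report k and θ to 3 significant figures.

k ≈ 8.61, θ ≈ 5.61

Gamma(k,θ) with k>1 has mode (k−1)θ, so θ = 42.7/(k−1).
Need P(X < 78.2) = 0.95 with θ tied to k this way. Start at k = 2, θ = 42.7: P(X<78.2) ≈ 0.546.
Too low — raise k to concentrate. Iterating converges to k ≈ 8.61.
Then θ = 42.7/(8.61−1) ≈ 5.61.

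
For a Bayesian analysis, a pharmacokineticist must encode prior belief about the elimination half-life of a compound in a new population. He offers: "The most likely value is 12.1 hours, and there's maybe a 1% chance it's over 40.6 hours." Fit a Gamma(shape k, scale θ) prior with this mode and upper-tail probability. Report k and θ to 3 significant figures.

k ≈ 3.99, θ ≈ 4.05

Gamma(k,θ) with k>1 has mode (k−1)θ, so θ = 12.1/(k−1).
Need P(X < 40.6) = 0.99 with θ tied to k this way. Start at k = 2, θ = 12.1: P(X<40.6) ≈ 0.848.
Too low — raise k to concentrate. Iterating converges to k ≈ 3.99.
Then θ = 12.1/(3.99−1) ≈ 4.05.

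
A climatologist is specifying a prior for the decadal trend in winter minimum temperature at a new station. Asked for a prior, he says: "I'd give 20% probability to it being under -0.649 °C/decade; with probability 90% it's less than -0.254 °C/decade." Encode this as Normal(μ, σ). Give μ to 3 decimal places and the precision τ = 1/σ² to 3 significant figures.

For Normal(μ,σ), the p-quantile is μ + z_p·σ. Here z_{0.2} = -0.8416, z_{0.9} = 1.282.
So -0.649 = μ − 0.8416σ and -0.254 = μ + 1.282σ.
Subtracting: σ = (-0.254 − -0.649)/(1.282 − (-0.8416)) = 0.186.
Then μ = -0.649 − (-0.8416)·0.186 = -0.492.
Precision τ = 1/σ² = 1/0.186² = 28.9.

μ = -0.492, τ = 28.9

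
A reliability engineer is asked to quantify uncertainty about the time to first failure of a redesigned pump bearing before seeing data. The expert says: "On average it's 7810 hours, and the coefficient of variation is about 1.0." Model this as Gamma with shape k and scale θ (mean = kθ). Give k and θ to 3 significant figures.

k ≈ 1, θ ≈ 7810

For Gamma(k, scale θ): mean = kθ, variance = kθ², so CV = 1/√k.
CV = 1.0, hence k = 1/CV² = 1.
Then θ = mean/k = 7810/1 = 7810.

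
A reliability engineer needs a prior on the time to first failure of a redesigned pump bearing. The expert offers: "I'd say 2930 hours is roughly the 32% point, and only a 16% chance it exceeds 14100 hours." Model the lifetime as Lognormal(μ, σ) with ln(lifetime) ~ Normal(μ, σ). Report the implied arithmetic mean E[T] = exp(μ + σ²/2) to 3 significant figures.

If T ~ Lognormal(μ,σ) then ln T ~ Normal(μ,σ), so the p-quantile of ln T is μ + z_p·σ.
ln(2930) = 7.983 and ln(14100) = 9.554; z_{0.32} = -0.4677, z_{0.84} = 0.9945.
σ = (9.554 − 7.983)/(0.9945 − (-0.4677)) = 1.075.
μ = 7.983 − (-0.4677)·1.075 = 8.485.
E[T] = exp(μ + σ²/2) = exp(8.485 + 0.5773) = 8630 hours.

E[T] ≈ 8630 hours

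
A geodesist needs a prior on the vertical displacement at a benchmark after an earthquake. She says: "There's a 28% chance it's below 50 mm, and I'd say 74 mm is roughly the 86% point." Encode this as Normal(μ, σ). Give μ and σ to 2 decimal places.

μ = 58.41, σ = 14.43

For Normal(μ,σ), the p-quantile is μ + z_p·σ. Here z_{0.28} = -0.5828, z_{0.86} = 1.08.
So 50 = μ − 0.5828σ and 74 = μ + 1.08σ.
Subtracting: σ = (74 − 50)/(1.08 − (-0.5828)) = 14.43.
Then μ = 50 − (-0.5828)·14.43 = 58.41.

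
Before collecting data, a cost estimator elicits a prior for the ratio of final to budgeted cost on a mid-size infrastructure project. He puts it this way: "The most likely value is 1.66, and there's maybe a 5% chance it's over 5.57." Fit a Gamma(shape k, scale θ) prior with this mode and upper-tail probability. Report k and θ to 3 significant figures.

k ≈ 2.78, θ ≈ 0.935

Gamma(k,θ) with k>1 has mode (k−1)θ, so θ = 1.66/(k−1).
Need P(X < 5.57) = 0.95 with θ tied to k this way. Start at k = 2, θ = 1.66: P(X<5.57) ≈ 0.848.
Too low — raise k to concentrate. Iterating converges to k ≈ 2.78.
Then θ = 1.66/(2.78−1) ≈ 0.935.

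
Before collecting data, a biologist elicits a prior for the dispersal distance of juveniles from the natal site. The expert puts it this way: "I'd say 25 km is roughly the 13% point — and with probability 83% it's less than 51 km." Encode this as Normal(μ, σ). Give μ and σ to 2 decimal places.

μ = 39.08, σ = 12.50

For Normal(μ,σ), the p-quantile is μ + z_p·σ. Here z_{0.13} = -1.126, z_{0.83} = 0.9542.
So 25 = μ − 1.126σ and 51 = μ + 0.9542σ.
Subtracting: σ = (51 − 25)/(0.9542 − (-1.126)) = 12.50.
Then μ = 25 − (-1.126)·12.50 = 39.08.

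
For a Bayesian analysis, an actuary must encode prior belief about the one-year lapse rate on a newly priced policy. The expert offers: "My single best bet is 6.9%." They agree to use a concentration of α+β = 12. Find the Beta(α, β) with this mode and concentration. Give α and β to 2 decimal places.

α = 1.69, β = 10.31

For α,β > 1 the Beta mode is (α−1)/(α+β−2). With α+β = 12, the mode is (α−1)/10.
Set (α−1)/10 = 0.069 → α = 1 + 0.069·10 = 1.69.
β = 12 − α = 10.31.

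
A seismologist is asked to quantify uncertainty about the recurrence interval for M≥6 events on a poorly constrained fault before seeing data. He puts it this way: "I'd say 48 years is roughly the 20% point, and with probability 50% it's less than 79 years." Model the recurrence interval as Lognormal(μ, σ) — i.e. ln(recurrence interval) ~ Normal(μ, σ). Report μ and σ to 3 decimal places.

μ ≈ 4.369, σ ≈ 0.592

If T ~ Lognormal(μ,σ) then ln T ~ Normal(μ,σ), so the p-quantile of ln T is μ + z_p·σ.
ln(48) = 3.871 and ln(79) = 4.369; z_{0.2} = -0.8416, z_{0.5} = 0.
σ = (4.369 − 3.871)/(0 − (-0.8416)) = 0.592.
μ = 3.871 − (-0.8416)·0.592 = 4.369.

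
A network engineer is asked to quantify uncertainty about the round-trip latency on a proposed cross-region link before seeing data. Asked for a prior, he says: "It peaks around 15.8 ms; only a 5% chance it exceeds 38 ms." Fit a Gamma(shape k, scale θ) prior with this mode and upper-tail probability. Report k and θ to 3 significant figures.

k ≈ 4.54, θ ≈ 4.46

Gamma(k,θ) with k>1 has mode (k−1)θ, so θ = 15.8/(k−1).
Need P(X < 38) = 0.95 with θ tied to k this way. Start at k = 2, θ = 15.8: P(X<38) ≈ 0.693.
Too low — raise k to concentrate. Iterating converges to k ≈ 4.54.
Then θ = 15.8/(4.54−1) ≈ 4.46.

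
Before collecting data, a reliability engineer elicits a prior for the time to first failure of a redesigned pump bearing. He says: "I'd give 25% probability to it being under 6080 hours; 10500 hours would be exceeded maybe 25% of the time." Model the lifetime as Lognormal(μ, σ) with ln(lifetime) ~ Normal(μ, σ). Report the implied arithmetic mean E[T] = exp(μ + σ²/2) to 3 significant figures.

If T ~ Lognormal(μ,σ) then ln T ~ Normal(μ,σ), so the p-quantile of ln T is μ + z_p·σ.
ln(6080) = 8.713 and ln(10500) = 9.259; z_{0.25} = -0.6745, z_{0.75} = 0.6745.
σ = (9.259 − 8.713)/(0.6745 − (-0.6745)) = 0.405.
μ = 8.713 − (-0.6745)·0.405 = 8.986.
E[T] = exp(μ + σ²/2) = exp(8.986 + 0.0820) = 8670 hours.

E[T] ≈ 8670 hours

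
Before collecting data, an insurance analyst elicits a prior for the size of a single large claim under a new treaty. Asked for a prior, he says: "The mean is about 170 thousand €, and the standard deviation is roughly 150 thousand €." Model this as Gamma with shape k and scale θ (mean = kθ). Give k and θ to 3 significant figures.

For Gamma(k, scale θ): mean = kθ, variance = kθ², so CV = 1/√k.
CV = SD/mean = 150/170 = 0.8824, hence k = 1/CV² = 1.28.
Then θ = mean/k = 170/1.28 = 132.

k ≈ 1.28, θ ≈ 132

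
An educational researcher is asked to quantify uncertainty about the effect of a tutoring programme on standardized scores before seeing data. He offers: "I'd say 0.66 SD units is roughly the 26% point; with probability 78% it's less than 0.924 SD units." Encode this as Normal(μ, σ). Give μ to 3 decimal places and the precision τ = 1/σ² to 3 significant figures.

For Normal(μ,σ), the p-quantile is μ + z_p·σ. Here z_{0.26} = -0.6433, z_{0.78} = 0.7722.
So 0.66 = μ − 0.6433σ and 0.924 = μ + 0.7722σ.
Subtracting: σ = (0.924 − 0.66)/(0.7722 − (-0.6433)) = 0.187.
Then μ = 0.66 − (-0.6433)·0.187 = 0.780.
Precision τ = 1/σ² = 1/0.1865² = 28.7.

μ = 0.780, τ = 28.7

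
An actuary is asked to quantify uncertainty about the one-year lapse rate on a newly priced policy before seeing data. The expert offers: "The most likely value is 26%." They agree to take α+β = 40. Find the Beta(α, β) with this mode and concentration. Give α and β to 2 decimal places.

For α,β > 1 the Beta mode is (α−1)/(α+β−2). With α+β = 40, the mode is (α−1)/38.
Set (α−1)/38 = 0.26 → α = 1 + 0.26·38 = 10.88.
β = 40 − α = 29.12.

α = 10.88, β = 29.12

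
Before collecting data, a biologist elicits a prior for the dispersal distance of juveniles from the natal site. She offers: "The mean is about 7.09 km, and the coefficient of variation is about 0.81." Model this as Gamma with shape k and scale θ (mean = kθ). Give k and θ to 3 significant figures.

k ≈ 1.52, θ ≈ 4.65

For Gamma(k, scale θ): mean = kθ, variance = kθ², so CV = 1/√k.
CV = 0.81, hence k = 1/CV² = 1.52.
Then θ = mean/k = 7.09/1.52 = 4.65.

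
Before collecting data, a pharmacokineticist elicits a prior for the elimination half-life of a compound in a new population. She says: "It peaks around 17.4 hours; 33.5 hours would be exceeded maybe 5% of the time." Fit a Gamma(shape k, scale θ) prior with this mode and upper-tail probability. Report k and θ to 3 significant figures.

k ≈ 7.47, θ ≈ 2.69

Gamma(k,θ) with k>1 has mode (k−1)θ, so θ = 17.4/(k−1).
Need P(X < 33.5) = 0.95 with θ tied to k this way. Start at k = 2, θ = 17.4: P(X<33.5) ≈ 0.573.
Too low — raise k to concentrate. Iterating converges to k ≈ 7.47.
Then θ = 17.4/(7.47−1) ≈ 2.69.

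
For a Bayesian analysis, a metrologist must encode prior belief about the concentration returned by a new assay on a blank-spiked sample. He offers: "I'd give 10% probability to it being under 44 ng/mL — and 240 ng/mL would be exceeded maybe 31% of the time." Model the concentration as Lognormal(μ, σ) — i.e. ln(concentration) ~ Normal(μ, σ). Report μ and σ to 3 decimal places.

If T ~ Lognormal(μ,σ) then ln T ~ Normal(μ,σ), so the p-quantile of ln T is μ + z_p·σ.
ln(44) = 3.784 and ln(240) = 5.481; z_{0.1} = -1.282, z_{0.69} = 0.4959.
σ = (5.481 − 3.784)/(0.4959 − (-1.282)) = 0.954.
μ = 3.784 − (-1.282)·0.954 = 5.007.

μ ≈ 5.007, σ ≈ 0.954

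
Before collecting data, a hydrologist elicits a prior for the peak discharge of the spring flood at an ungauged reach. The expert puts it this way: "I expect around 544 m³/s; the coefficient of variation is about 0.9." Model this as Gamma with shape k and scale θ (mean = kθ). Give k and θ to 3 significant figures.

For Gamma(k, scale θ): mean = kθ, variance = kθ², so CV = 1/√k.
CV = 0.9, hence k = 1/CV² = 1.23.
Then θ = mean/k = 544/1.23 = 441.

k ≈ 1.23, θ ≈ 441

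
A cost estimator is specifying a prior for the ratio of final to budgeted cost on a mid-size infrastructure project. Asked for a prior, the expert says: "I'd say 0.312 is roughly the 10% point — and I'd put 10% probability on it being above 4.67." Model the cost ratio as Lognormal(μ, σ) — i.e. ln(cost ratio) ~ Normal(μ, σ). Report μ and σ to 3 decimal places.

μ ≈ 0.188, σ ≈ 1.056

If T ~ Lognormal(μ,σ) then ln T ~ Normal(μ,σ), so the p-quantile of ln T is μ + z_p·σ.
ln(0.312) = -1.165 and ln(4.67) = 1.541; z_{0.1} = -1.282, z_{0.9} = 1.282.
σ = (1.541 − -1.165)/(1.282 − (-1.282)) = 1.056.
μ = -1.165 − (-1.282)·1.056 = 0.188.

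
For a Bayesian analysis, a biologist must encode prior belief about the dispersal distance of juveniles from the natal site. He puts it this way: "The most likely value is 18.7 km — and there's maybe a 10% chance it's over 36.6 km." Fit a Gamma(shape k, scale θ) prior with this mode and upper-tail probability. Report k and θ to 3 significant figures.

Gamma(k,θ) with k>1 has mode (k−1)θ, so θ = 18.7/(k−1).
Need P(X < 36.6) = 0.9 with θ tied to k this way. Start at k = 2, θ = 18.7: P(X<36.6) ≈ 0.582.
Too low — raise k to concentrate. Iterating converges to k ≈ 5.25.
Then θ = 18.7/(5.25−1) ≈ 4.4.

k ≈ 5.25, θ ≈ 4.4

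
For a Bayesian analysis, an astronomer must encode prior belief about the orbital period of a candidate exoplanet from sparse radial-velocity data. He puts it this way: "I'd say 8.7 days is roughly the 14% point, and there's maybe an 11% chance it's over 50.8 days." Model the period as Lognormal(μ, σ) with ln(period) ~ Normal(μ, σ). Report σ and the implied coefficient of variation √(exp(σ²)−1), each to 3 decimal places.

If T ~ Lognormal(μ,σ) then ln T ~ Normal(μ,σ), so the p-quantile of ln T is μ + z_p·σ.
ln(8.7) = 2.163 and ln(50.8) = 3.928; z_{0.14} = -1.08, z_{0.89} = 1.227.
σ = (3.928 − 2.163)/(1.227 − (-1.08)) = 0.765.
μ = 2.163 − (-1.08)·0.765 = 2.990.
CV = √(exp(σ²)−1) = √(exp(0.5851)−1) = 0.892.

σ ≈ 0.765, CV ≈ 0.892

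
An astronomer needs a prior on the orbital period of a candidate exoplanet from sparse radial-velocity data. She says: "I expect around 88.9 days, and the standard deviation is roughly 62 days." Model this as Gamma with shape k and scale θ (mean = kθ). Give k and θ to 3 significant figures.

For Gamma(k, scale θ): mean = kθ, variance = kθ², so CV = 1/√k.
CV = SD/mean = 62/88.9 = 0.6974, hence k = 1/CV² = 2.06.
Then θ = mean/k = 88.9/2.06 = 43.2.

k ≈ 2.06, θ ≈ 43.2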